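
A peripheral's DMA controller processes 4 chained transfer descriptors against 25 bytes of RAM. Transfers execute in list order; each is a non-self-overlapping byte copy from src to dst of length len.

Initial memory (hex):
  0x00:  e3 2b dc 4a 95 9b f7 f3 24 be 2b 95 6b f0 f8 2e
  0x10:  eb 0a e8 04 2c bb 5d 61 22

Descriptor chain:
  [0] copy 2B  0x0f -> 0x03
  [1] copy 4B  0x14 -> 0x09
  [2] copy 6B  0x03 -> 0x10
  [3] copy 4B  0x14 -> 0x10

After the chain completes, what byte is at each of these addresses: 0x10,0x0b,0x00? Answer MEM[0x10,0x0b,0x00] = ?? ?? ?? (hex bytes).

  after D0: wrote 2B at 0x03 = 2eeb
  after D1: wrote 4B at 0x09 = 2cbb5d61
  after D2: wrote 6B at 0x10 = 2eeb9bf7f324
  after D3: wrote 4B at 0x10 = f3245d61
query mem[0x10]=0xf3, mem[0x0b]=0x5d, mem[0x00]=0xe3

MEM[0x10,0x0b,0x00] = f3 5d e3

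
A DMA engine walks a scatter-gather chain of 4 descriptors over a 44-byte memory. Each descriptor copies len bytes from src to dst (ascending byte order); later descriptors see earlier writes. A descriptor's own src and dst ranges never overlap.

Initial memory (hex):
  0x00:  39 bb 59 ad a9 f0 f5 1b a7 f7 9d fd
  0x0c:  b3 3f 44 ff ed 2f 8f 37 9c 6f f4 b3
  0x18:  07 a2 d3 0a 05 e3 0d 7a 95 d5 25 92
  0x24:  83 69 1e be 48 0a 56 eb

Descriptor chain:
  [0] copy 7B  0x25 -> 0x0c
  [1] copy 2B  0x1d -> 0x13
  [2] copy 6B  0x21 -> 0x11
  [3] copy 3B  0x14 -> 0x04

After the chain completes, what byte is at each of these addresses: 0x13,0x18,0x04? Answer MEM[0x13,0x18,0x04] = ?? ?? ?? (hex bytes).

D0: mem[0x0c..0x12] <- [69 1e be 48 0a 56 eb]
D1: mem[0x13..0x14] <- [e3 0d]
D2: mem[0x11..0x16] <- [d5 25 92 83 69 1e]
D3: mem[0x04..0x06] <- [83 69 1e]
query mem[0x13]=0x92, mem[0x18]=0x07, mem[0x04]=0x83

MEM[0x13,0x18,0x04] = 92 07 83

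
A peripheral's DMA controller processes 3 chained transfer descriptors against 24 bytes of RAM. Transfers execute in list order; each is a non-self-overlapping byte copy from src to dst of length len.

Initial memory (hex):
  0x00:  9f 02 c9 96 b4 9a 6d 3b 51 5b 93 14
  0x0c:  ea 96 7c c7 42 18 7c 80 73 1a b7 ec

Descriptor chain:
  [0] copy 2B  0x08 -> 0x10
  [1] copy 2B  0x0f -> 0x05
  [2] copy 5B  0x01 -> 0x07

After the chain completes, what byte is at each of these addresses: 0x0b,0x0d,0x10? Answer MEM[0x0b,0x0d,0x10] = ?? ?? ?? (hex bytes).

MEM[0x0b,0x0d,0x10] = c7 96 51

#0 dst[0x10+2] := {0x51,0x5b}
#1 dst[0x05+2] := {0xc7,0x51}
#2 dst[0x07+5] := {0x02,0xc9,0x96,0xb4,0xc7}
query mem[0x0b]=0xc7, mem[0x0d]=0x96, mem[0x10]=0x51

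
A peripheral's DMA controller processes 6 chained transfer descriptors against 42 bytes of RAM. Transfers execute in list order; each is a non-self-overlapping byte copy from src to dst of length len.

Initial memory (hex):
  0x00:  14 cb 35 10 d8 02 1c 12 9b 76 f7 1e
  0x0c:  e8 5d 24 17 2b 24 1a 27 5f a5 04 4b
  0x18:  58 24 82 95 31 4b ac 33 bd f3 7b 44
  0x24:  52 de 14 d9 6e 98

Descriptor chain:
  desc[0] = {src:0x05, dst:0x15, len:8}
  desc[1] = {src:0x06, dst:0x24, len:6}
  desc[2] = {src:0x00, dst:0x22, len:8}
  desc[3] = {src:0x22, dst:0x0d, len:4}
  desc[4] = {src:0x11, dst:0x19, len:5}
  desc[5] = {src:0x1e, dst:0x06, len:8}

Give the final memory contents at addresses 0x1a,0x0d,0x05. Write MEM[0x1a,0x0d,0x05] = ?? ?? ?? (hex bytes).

MEM[0x1a,0x0d,0x05] = 1a 10 02

#0 dst[0x15+8] := {0x02,0x1c,0x12,0x9b,0x76,0xf7,0x1e,0xe8}
#1 dst[0x24+6] := {0x1c,0x12,0x9b,0x76,0xf7,0x1e}
#2 dst[0x22+8] := {0x14,0xcb,0x35,0x10,0xd8,0x02,0x1c,0x12}
#3 dst[0x0d+4] := {0x14,0xcb,0x35,0x10}
#4 dst[0x19+5] := {0x24,0x1a,0x27,0x5f,0x02}
#5 dst[0x06+8] := {0xac,0x33,0xbd,0xf3,0x14,0xcb,0x35,0x10}
query mem[0x1a]=0x1a, mem[0x0d]=0x10, mem[0x05]=0x02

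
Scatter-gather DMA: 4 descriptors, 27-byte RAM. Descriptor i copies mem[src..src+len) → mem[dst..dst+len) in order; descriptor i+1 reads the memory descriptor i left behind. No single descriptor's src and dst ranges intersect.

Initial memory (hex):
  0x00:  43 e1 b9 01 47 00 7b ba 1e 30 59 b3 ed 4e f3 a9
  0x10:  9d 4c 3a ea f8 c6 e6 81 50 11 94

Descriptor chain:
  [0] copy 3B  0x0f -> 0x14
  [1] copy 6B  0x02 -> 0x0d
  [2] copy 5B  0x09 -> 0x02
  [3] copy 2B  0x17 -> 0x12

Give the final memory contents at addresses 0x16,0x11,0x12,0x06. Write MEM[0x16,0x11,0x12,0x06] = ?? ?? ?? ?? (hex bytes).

MEM[0x16,0x11,0x12,0x06] = 4c 7b 81 b9

[0] 0x0f->0x14 len=3 : a9 9d 4c
[1] 0x02->0x0d len=6 : b9 01 47 00 7b ba
[2] 0x09->0x02 len=5 : 30 59 b3 ed b9
[3] 0x17->0x12 len=2 : 81 50
query mem[0x16]=0x4c, mem[0x11]=0x7b, mem[0x12]=0x81, mem[0x06]=0xb9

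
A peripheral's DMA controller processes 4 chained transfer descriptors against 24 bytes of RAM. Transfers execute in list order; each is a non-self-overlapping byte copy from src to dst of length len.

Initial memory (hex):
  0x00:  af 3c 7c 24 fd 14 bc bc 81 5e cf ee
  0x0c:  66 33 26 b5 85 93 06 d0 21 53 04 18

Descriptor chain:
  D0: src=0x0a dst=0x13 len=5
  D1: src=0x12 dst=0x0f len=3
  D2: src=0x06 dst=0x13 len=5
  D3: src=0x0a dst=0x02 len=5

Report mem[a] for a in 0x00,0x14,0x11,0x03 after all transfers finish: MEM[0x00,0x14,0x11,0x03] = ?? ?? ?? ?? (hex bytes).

D0: mem[0x13..0x17] <- [cf ee 66 33 26]
D1: mem[0x0f..0x11] <- [06 cf ee]
D2: mem[0x13..0x17] <- [bc bc 81 5e cf]
D3: mem[0x02..0x06] <- [cf ee 66 33 26]
query mem[0x00]=0xaf, mem[0x14]=0xbc, mem[0x11]=0xee, mem[0x03]=0xee

MEM[0x00,0x14,0x11,0x03] = af bc ee ee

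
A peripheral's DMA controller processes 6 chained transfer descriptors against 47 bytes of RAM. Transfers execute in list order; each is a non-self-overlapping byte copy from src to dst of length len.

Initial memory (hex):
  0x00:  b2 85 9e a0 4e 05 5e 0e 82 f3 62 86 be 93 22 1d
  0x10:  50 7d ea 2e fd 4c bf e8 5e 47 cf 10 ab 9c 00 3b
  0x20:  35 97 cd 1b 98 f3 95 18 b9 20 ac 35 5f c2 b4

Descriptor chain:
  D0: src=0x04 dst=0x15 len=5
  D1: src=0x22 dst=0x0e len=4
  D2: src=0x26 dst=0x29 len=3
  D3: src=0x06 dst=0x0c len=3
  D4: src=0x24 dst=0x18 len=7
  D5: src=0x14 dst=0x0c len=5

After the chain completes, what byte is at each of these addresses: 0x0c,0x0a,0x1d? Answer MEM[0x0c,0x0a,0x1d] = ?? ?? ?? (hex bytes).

MEM[0x0c,0x0a,0x1d] = fd 62 95

  after D0: wrote 5B at 0x15 = 4e055e0e82
  after D1: wrote 4B at 0x0e = cd1b98f3
  after D2: wrote 3B at 0x29 = 9518b9
  after D3: wrote 3B at 0x0c = 5e0e82
  after D4: wrote 7B at 0x18 = 98f39518b99518
  after D5: wrote 5B at 0x0c = fd4e055e98
query mem[0x0c]=0xfd, mem[0x0a]=0x62, mem[0x1d]=0x95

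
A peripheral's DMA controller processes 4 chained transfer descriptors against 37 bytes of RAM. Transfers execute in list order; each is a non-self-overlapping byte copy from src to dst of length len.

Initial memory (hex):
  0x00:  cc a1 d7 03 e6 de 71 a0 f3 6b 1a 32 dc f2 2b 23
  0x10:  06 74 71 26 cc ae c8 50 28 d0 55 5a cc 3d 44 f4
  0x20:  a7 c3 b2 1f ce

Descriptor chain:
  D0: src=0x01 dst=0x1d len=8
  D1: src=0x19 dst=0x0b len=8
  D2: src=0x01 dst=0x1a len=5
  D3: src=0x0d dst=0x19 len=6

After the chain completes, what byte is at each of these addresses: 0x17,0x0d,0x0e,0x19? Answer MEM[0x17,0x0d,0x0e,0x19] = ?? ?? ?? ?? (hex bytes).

MEM[0x17,0x0d,0x0e,0x19] = 50 5a cc 5a

#0 dst[0x1d+8] := {0xa1,0xd7,0x03,0xe6,0xde,0x71,0xa0,0xf3}
#1 dst[0x0b+8] := {0xd0,0x55,0x5a,0xcc,0xa1,0xd7,0x03,0xe6}
#2 dst[0x1a+5] := {0xa1,0xd7,0x03,0xe6,0xde}
#3 dst[0x19+6] := {0x5a,0xcc,0xa1,0xd7,0x03,0xe6}
query mem[0x17]=0x50, mem[0x0d]=0x5a, mem[0x0e]=0xcc, mem[0x19]=0x5a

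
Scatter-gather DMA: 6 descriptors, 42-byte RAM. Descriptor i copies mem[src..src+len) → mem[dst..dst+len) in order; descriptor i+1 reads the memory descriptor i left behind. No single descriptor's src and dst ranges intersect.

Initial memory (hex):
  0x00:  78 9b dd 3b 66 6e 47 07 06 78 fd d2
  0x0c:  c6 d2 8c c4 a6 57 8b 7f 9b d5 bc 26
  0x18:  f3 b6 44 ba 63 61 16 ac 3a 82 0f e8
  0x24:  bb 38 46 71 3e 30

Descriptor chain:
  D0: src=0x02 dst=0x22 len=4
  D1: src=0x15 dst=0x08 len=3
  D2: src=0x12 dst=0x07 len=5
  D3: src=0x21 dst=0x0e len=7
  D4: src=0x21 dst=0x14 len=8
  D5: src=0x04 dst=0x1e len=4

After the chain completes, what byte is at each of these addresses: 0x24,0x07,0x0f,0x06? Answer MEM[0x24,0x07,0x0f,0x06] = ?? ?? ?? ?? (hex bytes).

[0] 0x02->0x22 len=4 : dd 3b 66 6e
[1] 0x15->0x08 len=3 : d5 bc 26
[2] 0x12->0x07 len=5 : 8b 7f 9b d5 bc
[3] 0x21->0x0e len=7 : 82 dd 3b 66 6e 46 71
[4] 0x21->0x14 len=8 : 82 dd 3b 66 6e 46 71 3e
[5] 0x04->0x1e len=4 : 66 6e 47 8b
query mem[0x24]=0x66, mem[0x07]=0x8b, mem[0x0f]=0xdd, mem[0x06]=0x47

MEM[0x24,0x07,0x0f,0x06] = 66 8b dd 47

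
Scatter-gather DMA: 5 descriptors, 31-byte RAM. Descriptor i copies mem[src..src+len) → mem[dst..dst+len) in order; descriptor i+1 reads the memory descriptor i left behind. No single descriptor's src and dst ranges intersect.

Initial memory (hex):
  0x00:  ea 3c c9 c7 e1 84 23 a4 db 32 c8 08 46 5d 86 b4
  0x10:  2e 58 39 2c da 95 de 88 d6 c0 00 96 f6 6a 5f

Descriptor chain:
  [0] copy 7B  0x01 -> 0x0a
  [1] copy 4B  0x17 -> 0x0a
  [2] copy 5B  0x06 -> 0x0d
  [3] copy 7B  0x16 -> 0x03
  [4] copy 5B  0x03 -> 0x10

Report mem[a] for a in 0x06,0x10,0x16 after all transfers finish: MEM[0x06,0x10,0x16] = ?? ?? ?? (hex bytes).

MEM[0x06,0x10,0x16] = c0 de de

[0] 0x01->0x0a len=7 : 3c c9 c7 e1 84 23 a4
[1] 0x17->0x0a len=4 : 88 d6 c0 00
[2] 0x06->0x0d len=5 : 23 a4 db 32 88
[3] 0x16->0x03 len=7 : de 88 d6 c0 00 96 f6
[4] 0x03->0x10 len=5 : de 88 d6 c0 00
query mem[0x06]=0xc0, mem[0x10]=0xde, mem[0x16]=0xde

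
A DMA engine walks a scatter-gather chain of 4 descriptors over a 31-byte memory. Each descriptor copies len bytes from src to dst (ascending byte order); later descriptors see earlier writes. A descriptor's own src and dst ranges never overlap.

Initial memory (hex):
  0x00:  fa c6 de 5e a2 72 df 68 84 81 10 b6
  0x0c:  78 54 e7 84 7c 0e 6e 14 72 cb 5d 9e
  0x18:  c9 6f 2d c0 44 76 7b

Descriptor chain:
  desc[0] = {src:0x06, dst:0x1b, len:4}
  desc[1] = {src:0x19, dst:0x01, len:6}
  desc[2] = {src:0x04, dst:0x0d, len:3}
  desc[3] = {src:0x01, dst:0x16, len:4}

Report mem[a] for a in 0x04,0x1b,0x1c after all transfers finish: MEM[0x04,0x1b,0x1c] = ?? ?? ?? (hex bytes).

[0] 0x06->0x1b len=4 : df 68 84 81
[1] 0x19->0x01 len=6 : 6f 2d df 68 84 81
[2] 0x04->0x0d len=3 : 68 84 81
[3] 0x01->0x16 len=4 : 6f 2d df 68
query mem[0x04]=0x68, mem[0x1b]=0xdf, mem[0x1c]=0x68

MEM[0x04,0x1b,0x1c] = 68 df 68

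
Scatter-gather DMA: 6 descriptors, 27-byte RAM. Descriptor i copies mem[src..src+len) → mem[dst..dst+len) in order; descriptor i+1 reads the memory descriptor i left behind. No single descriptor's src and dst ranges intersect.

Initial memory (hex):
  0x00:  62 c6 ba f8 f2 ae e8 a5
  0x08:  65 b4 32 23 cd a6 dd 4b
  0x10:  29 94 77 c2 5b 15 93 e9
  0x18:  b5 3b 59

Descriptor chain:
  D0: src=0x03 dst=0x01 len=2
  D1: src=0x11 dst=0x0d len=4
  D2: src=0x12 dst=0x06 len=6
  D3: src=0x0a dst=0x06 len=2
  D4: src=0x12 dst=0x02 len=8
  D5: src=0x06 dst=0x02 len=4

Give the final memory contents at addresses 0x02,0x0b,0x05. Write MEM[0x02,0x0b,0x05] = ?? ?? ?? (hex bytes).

  after D0: wrote 2B at 0x01 = f8f2
  after D1: wrote 4B at 0x0d = 9477c25b
  after D2: wrote 6B at 0x06 = 77c25b1593e9
  after D3: wrote 2B at 0x06 = 93e9
  after D4: wrote 8B at 0x02 = 77c25b1593e9b53b
  after D5: wrote 4B at 0x02 = 93e9b53b
query mem[0x02]=0x93, mem[0x0b]=0xe9, mem[0x05]=0x3b

MEM[0x02,0x0b,0x05] = 93 e9 3b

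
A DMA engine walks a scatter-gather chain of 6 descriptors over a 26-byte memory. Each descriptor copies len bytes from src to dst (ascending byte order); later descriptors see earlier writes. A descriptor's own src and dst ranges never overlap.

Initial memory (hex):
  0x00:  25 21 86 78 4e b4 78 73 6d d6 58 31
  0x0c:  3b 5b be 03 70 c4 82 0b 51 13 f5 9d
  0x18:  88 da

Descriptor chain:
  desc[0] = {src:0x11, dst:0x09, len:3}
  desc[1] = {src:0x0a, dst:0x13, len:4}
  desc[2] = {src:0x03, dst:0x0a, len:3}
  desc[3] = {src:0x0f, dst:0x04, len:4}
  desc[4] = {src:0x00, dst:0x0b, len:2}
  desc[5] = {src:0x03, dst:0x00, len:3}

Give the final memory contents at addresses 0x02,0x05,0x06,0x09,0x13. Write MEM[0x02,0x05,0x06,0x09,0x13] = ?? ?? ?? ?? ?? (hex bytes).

MEM[0x02,0x05,0x06,0x09,0x13] = 70 70 c4 c4 82

#0 dst[0x09+3] := {0xc4,0x82,0x0b}
#1 dst[0x13+4] := {0x82,0x0b,0x3b,0x5b}
#2 dst[0x0a+3] := {0x78,0x4e,0xb4}
#3 dst[0x04+4] := {0x03,0x70,0xc4,0x82}
#4 dst[0x0b+2] := {0x25,0x21}
#5 dst[0x00+3] := {0x78,0x03,0x70}
query mem[0x02]=0x70, mem[0x05]=0x70, mem[0x06]=0xc4, mem[0x09]=0xc4, mem[0x13]=0x82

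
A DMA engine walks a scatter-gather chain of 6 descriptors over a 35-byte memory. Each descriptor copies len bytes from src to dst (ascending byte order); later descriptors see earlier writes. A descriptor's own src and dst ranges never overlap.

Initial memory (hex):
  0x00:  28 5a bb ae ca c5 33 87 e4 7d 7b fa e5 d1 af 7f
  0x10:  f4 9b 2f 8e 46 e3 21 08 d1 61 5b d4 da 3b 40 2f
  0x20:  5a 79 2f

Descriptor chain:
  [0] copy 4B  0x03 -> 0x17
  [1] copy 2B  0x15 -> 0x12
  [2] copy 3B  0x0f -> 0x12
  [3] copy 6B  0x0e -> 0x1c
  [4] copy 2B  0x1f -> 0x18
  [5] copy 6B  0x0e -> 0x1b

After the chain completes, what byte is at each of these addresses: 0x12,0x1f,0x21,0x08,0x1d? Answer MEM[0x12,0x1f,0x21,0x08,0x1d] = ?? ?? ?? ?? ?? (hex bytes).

D0: mem[0x17..0x1a] <- [ae ca c5 33]
D1: mem[0x12..0x13] <- [e3 21]
D2: mem[0x12..0x14] <- [7f f4 9b]
D3: mem[0x1c..0x21] <- [af 7f f4 9b 7f f4]
D4: mem[0x18..0x19] <- [9b 7f]
D5: mem[0x1b..0x20] <- [af 7f f4 9b 7f f4]
query mem[0x12]=0x7f, mem[0x1f]=0x7f, mem[0x21]=0xf4, mem[0x08]=0xe4, mem[0x1d]=0xf4

MEM[0x12,0x1f,0x21,0x08,0x1d] = 7f 7f f4 e4 f4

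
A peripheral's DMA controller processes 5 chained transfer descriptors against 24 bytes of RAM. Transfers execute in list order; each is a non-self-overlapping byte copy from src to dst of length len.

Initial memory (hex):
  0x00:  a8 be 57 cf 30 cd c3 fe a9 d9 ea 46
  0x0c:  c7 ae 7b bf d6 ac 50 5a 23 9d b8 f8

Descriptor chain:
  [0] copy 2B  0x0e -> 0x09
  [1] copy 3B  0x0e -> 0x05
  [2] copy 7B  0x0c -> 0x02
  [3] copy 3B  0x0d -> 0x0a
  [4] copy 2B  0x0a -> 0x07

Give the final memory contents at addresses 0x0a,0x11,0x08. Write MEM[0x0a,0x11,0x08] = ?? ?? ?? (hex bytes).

MEM[0x0a,0x11,0x08] = ae ac 7b

D0: mem[0x09..0x0a] <- [7b bf]
D1: mem[0x05..0x07] <- [7b bf d6]
D2: mem[0x02..0x08] <- [c7 ae 7b bf d6 ac 50]
D3: mem[0x0a..0x0c] <- [ae 7b bf]
D4: mem[0x07..0x08] <- [ae 7b]
query mem[0x0a]=0xae, mem[0x11]=0xac, mem[0x08]=0x7b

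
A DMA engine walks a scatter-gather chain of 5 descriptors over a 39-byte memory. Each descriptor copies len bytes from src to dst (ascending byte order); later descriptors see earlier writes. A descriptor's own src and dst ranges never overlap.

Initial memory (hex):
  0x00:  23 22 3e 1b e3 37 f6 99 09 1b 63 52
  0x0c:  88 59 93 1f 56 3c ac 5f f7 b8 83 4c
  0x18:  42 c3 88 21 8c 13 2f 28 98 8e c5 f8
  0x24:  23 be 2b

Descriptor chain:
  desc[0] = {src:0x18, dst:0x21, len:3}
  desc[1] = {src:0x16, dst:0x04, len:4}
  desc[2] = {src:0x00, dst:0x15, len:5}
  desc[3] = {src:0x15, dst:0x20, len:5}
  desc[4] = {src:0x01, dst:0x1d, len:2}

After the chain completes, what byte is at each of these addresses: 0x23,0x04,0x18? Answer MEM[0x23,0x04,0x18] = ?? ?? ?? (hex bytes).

[0] 0x18->0x21 len=3 : 42 c3 88
[1] 0x16->0x04 len=4 : 83 4c 42 c3
[2] 0x00->0x15 len=5 : 23 22 3e 1b 83
[3] 0x15->0x20 len=5 : 23 22 3e 1b 83
[4] 0x01->0x1d len=2 : 22 3e
query mem[0x23]=0x1b, mem[0x04]=0x83, mem[0x18]=0x1b

MEM[0x23,0x04,0x18] = 1b 83 1b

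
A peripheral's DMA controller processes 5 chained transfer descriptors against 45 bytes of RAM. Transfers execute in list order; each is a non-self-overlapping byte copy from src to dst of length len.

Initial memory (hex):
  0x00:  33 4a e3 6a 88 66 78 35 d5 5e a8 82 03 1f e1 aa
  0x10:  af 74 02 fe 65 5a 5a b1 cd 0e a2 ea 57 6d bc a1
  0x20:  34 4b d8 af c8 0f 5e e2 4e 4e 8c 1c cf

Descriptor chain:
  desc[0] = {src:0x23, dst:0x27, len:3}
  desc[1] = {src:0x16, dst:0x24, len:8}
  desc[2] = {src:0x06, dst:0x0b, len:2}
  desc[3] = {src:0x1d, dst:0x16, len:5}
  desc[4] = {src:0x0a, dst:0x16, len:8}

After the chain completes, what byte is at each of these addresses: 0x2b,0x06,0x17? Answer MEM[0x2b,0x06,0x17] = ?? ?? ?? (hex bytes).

MEM[0x2b,0x06,0x17] = 6d 78 78

#0 dst[0x27+3] := {0xaf,0xc8,0x0f}
#1 dst[0x24+8] := {0x5a,0xb1,0xcd,0x0e,0xa2,0xea,0x57,0x6d}
#2 dst[0x0b+2] := {0x78,0x35}
#3 dst[0x16+5] := {0x6d,0xbc,0xa1,0x34,0x4b}
#4 dst[0x16+8] := {0xa8,0x78,0x35,0x1f,0xe1,0xaa,0xaf,0x74}
query mem[0x2b]=0x6d, mem[0x06]=0x78, mem[0x17]=0x78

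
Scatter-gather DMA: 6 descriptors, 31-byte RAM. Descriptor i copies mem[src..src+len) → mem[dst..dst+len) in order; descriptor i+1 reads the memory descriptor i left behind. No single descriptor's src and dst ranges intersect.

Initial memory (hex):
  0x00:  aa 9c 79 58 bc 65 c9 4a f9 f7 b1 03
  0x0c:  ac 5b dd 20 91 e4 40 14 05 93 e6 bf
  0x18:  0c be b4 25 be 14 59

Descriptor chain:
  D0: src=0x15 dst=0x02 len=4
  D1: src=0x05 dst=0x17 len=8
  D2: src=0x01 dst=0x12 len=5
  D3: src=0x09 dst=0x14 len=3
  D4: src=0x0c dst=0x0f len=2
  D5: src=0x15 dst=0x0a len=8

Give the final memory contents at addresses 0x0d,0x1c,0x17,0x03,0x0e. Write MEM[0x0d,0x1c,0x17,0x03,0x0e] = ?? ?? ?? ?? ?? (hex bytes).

[0] 0x15->0x02 len=4 : 93 e6 bf 0c
[1] 0x05->0x17 len=8 : 0c c9 4a f9 f7 b1 03 ac
[2] 0x01->0x12 len=5 : 9c 93 e6 bf 0c
[3] 0x09->0x14 len=3 : f7 b1 03
[4] 0x0c->0x0f len=2 : ac 5b
[5] 0x15->0x0a len=8 : b1 03 0c c9 4a f9 f7 b1
query mem[0x0d]=0xc9, mem[0x1c]=0xb1, mem[0x17]=0x0c, mem[0x03]=0xe6, mem[0x0e]=0x4a

MEM[0x0d,0x1c,0x17,0x03,0x0e] = c9 b1 0c e6 4a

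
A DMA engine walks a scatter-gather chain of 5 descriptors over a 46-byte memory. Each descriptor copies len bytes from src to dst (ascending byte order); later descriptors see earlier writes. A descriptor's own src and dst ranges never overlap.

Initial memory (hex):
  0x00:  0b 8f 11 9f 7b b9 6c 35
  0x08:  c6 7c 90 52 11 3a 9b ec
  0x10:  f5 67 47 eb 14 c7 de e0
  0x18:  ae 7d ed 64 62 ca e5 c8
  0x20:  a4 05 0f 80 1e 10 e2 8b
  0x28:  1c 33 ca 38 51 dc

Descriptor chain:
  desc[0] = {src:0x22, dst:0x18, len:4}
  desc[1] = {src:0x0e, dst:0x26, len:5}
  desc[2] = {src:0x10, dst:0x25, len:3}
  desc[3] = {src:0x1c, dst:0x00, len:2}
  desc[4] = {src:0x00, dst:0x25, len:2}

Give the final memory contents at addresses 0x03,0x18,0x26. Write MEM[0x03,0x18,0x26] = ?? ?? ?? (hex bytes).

MEM[0x03,0x18,0x26] = 9f 0f ca

  after D0: wrote 4B at 0x18 = 0f801e10
  after D1: wrote 5B at 0x26 = 9becf56747
  after D2: wrote 3B at 0x25 = f56747
  after D3: wrote 2B at 0x00 = 62ca
  after D4: wrote 2B at 0x25 = 62ca
query mem[0x03]=0x9f, mem[0x18]=0x0f, mem[0x26]=0xca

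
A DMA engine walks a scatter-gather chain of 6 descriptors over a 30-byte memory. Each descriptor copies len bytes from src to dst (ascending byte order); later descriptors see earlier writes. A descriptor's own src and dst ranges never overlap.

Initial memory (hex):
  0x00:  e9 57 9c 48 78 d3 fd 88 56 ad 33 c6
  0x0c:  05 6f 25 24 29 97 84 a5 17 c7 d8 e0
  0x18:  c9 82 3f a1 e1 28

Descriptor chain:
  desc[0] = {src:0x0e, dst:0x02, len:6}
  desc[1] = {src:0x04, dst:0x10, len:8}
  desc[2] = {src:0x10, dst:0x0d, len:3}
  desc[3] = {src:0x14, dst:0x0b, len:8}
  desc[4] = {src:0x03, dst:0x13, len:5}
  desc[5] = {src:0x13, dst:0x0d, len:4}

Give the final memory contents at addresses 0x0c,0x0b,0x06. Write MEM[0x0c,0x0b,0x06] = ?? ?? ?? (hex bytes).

  after D0: wrote 6B at 0x02 = 2524299784a5
  after D1: wrote 8B at 0x10 = 299784a556ad33c6
  after D2: wrote 3B at 0x0d = 299784
  after D3: wrote 8B at 0x0b = 56ad33c6c9823fa1
  after D4: wrote 5B at 0x13 = 24299784a5
  after D5: wrote 4B at 0x0d = 24299784
query mem[0x0c]=0xad, mem[0x0b]=0x56, mem[0x06]=0x84

MEM[0x0c,0x0b,0x06] = ad 56 84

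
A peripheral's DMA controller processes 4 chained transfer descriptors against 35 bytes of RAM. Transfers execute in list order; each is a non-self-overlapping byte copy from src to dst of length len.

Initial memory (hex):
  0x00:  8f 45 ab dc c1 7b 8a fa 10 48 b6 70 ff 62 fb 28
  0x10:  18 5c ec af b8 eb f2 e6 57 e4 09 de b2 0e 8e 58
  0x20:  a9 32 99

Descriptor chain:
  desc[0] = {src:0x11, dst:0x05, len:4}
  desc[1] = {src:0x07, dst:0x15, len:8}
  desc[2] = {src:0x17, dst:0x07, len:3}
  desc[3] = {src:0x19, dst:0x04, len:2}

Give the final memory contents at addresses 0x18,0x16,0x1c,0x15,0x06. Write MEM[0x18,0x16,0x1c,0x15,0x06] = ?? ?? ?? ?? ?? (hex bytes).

MEM[0x18,0x16,0x1c,0x15,0x06] = b6 b8 fb af ec

  after D0: wrote 4B at 0x05 = 5cecafb8
  after D1: wrote 8B at 0x15 = afb848b670ff62fb
  after D2: wrote 3B at 0x07 = 48b670
  after D3: wrote 2B at 0x04 = 70ff
query mem[0x18]=0xb6, mem[0x16]=0xb8, mem[0x1c]=0xfb, mem[0x15]=0xaf, mem[0x06]=0xec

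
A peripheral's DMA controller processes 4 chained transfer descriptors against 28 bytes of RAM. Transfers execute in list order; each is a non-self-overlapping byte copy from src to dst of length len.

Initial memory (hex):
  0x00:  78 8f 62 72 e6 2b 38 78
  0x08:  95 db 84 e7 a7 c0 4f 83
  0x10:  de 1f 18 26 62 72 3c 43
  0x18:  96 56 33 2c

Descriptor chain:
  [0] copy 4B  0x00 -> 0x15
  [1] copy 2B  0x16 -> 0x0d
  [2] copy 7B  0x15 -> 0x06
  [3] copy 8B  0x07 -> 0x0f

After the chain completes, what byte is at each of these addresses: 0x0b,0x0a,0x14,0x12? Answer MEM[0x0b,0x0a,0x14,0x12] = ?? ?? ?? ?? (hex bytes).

[0] 0x00->0x15 len=4 : 78 8f 62 72
[1] 0x16->0x0d len=2 : 8f 62
[2] 0x15->0x06 len=7 : 78 8f 62 72 56 33 2c
[3] 0x07->0x0f len=8 : 8f 62 72 56 33 2c 8f 62
query mem[0x0b]=0x33, mem[0x0a]=0x56, mem[0x14]=0x2c, mem[0x12]=0x56

MEM[0x0b,0x0a,0x14,0x12] = 33 56 2c 56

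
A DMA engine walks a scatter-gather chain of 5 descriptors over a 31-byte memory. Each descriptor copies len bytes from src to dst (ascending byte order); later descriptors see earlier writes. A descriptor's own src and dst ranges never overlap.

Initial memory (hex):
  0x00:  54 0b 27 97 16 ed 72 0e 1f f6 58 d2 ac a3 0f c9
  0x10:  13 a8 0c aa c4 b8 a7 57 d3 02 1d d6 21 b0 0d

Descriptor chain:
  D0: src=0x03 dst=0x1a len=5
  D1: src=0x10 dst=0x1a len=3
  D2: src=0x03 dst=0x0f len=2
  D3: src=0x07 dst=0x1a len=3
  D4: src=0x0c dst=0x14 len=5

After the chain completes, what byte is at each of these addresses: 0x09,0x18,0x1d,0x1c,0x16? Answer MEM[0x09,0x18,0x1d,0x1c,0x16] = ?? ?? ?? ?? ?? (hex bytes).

MEM[0x09,0x18,0x1d,0x1c,0x16] = f6 16 72 f6 0f

[0] 0x03->0x1a len=5 : 97 16 ed 72 0e
[1] 0x10->0x1a len=3 : 13 a8 0c
[2] 0x03->0x0f len=2 : 97 16
[3] 0x07->0x1a len=3 : 0e 1f f6
[4] 0x0c->0x14 len=5 : ac a3 0f 97 16
query mem[0x09]=0xf6, mem[0x18]=0x16, mem[0x1d]=0x72, mem[0x1c]=0xf6, mem[0x16]=0x0f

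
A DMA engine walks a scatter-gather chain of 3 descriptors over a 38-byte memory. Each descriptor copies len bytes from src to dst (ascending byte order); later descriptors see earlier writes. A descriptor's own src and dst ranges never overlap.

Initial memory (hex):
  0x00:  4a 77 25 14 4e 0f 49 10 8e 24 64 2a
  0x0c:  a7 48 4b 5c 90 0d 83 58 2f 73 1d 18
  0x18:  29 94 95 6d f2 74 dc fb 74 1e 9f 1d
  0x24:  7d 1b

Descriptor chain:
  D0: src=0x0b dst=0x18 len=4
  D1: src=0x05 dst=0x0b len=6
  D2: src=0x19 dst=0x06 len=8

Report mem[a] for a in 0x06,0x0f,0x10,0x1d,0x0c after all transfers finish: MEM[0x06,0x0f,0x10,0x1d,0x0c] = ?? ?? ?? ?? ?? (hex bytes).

MEM[0x06,0x0f,0x10,0x1d,0x0c] = a7 24 64 74 fb

[0] 0x0b->0x18 len=4 : 2a a7 48 4b
[1] 0x05->0x0b len=6 : 0f 49 10 8e 24 64
[2] 0x19->0x06 len=8 : a7 48 4b f2 74 dc fb 74
query mem[0x06]=0xa7, mem[0x0f]=0x24, mem[0x10]=0x64, mem[0x1d]=0x74, mem[0x0c]=0xfb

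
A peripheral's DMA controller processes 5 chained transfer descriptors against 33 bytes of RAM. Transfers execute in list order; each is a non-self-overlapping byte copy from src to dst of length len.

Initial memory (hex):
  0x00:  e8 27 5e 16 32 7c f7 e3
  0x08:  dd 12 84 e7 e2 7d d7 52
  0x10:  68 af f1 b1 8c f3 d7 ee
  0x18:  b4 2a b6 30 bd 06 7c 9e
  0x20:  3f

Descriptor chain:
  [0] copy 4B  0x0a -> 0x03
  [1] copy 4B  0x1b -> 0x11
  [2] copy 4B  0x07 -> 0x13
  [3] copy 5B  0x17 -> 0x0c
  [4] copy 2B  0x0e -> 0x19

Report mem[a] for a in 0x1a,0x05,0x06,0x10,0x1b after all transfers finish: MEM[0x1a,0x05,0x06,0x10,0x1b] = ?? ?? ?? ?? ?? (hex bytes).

  after D0: wrote 4B at 0x03 = 84e7e27d
  after D1: wrote 4B at 0x11 = 30bd067c
  after D2: wrote 4B at 0x13 = e3dd1284
  after D3: wrote 5B at 0x0c = eeb42ab630
  after D4: wrote 2B at 0x19 = 2ab6
query mem[0x1a]=0xb6, mem[0x05]=0xe2, mem[0x06]=0x7d, mem[0x10]=0x30, mem[0x1b]=0x30

MEM[0x1a,0x05,0x06,0x10,0x1b] = b6 e2 7d 30 30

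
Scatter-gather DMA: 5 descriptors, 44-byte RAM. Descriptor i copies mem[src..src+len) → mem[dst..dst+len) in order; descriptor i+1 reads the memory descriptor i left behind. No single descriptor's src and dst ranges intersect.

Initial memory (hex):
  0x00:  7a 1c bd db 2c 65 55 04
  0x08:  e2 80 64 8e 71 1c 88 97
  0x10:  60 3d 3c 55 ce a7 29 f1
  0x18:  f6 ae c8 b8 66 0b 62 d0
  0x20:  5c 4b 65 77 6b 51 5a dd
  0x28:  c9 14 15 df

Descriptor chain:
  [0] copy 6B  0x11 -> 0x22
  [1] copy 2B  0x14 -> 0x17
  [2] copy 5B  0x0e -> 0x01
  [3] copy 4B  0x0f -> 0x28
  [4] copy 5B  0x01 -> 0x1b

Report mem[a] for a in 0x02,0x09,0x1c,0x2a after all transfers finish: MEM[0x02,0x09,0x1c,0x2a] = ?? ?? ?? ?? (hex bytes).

#0 dst[0x22+6] := {0x3d,0x3c,0x55,0xce,0xa7,0x29}
#1 dst[0x17+2] := {0xce,0xa7}
#2 dst[0x01+5] := {0x88,0x97,0x60,0x3d,0x3c}
#3 dst[0x28+4] := {0x97,0x60,0x3d,0x3c}
#4 dst[0x1b+5] := {0x88,0x97,0x60,0x3d,0x3c}
query mem[0x02]=0x97, mem[0x09]=0x80, mem[0x1c]=0x97, mem[0x2a]=0x3d

MEM[0x02,0x09,0x1c,0x2a] = 97 80 97 3d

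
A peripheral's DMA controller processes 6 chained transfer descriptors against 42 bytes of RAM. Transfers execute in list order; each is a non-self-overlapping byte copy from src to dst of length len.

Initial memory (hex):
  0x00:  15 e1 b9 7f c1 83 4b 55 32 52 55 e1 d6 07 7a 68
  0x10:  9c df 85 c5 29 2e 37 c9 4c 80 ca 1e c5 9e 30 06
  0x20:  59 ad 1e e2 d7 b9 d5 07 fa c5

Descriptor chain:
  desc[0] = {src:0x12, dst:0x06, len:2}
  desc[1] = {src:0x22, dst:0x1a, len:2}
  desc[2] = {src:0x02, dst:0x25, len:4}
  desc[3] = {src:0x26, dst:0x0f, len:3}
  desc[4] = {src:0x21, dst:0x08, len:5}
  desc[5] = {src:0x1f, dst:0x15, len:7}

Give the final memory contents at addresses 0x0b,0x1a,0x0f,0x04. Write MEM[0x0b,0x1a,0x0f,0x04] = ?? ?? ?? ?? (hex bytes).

#0 dst[0x06+2] := {0x85,0xc5}
#1 dst[0x1a+2] := {0x1e,0xe2}
#2 dst[0x25+4] := {0xb9,0x7f,0xc1,0x83}
#3 dst[0x0f+3] := {0x7f,0xc1,0x83}
#4 dst[0x08+5] := {0xad,0x1e,0xe2,0xd7,0xb9}
#5 dst[0x15+7] := {0x06,0x59,0xad,0x1e,0xe2,0xd7,0xb9}
query mem[0x0b]=0xd7, mem[0x1a]=0xd7, mem[0x0f]=0x7f, mem[0x04]=0xc1

MEM[0x0b,0x1a,0x0f,0x04] = d7 d7 7f c1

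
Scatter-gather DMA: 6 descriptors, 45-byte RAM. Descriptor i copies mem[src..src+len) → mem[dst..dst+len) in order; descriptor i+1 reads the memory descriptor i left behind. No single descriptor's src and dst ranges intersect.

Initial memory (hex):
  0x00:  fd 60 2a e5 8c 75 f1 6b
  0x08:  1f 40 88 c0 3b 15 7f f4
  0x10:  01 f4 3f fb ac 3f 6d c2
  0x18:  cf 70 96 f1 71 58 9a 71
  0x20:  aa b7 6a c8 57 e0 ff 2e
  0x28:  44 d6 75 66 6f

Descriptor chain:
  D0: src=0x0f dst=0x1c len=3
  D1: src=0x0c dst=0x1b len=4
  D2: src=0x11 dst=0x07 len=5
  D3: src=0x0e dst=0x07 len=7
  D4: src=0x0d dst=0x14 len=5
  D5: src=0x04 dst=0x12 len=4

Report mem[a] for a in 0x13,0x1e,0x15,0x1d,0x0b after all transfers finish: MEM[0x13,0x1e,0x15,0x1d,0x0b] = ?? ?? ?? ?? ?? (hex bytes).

D0: mem[0x1c..0x1e] <- [f4 01 f4]
D1: mem[0x1b..0x1e] <- [3b 15 7f f4]
D2: mem[0x07..0x0b] <- [f4 3f fb ac 3f]
D3: mem[0x07..0x0d] <- [7f f4 01 f4 3f fb ac]
D4: mem[0x14..0x18] <- [ac 7f f4 01 f4]
D5: mem[0x12..0x15] <- [8c 75 f1 7f]
query mem[0x13]=0x75, mem[0x1e]=0xf4, mem[0x15]=0x7f, mem[0x1d]=0x7f, mem[0x0b]=0x3f

MEM[0x13,0x1e,0x15,0x1d,0x0b] = 75 f4 7f 7f 3f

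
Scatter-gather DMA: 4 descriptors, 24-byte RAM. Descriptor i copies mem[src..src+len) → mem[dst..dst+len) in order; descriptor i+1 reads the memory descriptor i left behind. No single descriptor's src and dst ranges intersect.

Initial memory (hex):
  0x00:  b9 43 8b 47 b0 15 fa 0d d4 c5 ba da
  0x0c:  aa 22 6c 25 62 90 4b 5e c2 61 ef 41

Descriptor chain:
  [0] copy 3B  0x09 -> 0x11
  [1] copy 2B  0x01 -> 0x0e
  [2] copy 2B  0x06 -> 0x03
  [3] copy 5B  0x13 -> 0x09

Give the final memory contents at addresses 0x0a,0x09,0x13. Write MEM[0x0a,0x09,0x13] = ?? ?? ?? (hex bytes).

MEM[0x0a,0x09,0x13] = c2 da da

  after D0: wrote 3B at 0x11 = c5bada
  after D1: wrote 2B at 0x0e = 438b
  after D2: wrote 2B at 0x03 = fa0d
  after D3: wrote 5B at 0x09 = dac261ef41
query mem[0x0a]=0xc2, mem[0x09]=0xda, mem[0x13]=0xda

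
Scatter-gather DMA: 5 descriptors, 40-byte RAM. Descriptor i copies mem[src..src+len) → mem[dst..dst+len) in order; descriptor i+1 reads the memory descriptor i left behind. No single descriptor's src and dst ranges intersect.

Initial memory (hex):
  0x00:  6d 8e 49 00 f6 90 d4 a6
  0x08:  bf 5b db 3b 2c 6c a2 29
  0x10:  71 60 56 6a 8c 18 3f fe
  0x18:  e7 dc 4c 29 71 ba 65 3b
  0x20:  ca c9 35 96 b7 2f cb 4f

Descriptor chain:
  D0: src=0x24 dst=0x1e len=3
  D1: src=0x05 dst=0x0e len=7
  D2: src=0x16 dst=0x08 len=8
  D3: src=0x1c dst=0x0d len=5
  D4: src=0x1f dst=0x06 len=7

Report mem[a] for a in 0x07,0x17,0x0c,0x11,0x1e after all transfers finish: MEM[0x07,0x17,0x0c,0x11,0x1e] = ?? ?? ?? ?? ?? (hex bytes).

MEM[0x07,0x17,0x0c,0x11,0x1e] = cb fe 2f cb b7

#0 dst[0x1e+3] := {0xb7,0x2f,0xcb}
#1 dst[0x0e+7] := {0x90,0xd4,0xa6,0xbf,0x5b,0xdb,0x3b}
#2 dst[0x08+8] := {0x3f,0xfe,0xe7,0xdc,0x4c,0x29,0x71,0xba}
#3 dst[0x0d+5] := {0x71,0xba,0xb7,0x2f,0xcb}
#4 dst[0x06+7] := {0x2f,0xcb,0xc9,0x35,0x96,0xb7,0x2f}
query mem[0x07]=0xcb, mem[0x17]=0xfe, mem[0x0c]=0x2f, mem[0x11]=0xcb, mem[0x1e]=0xb7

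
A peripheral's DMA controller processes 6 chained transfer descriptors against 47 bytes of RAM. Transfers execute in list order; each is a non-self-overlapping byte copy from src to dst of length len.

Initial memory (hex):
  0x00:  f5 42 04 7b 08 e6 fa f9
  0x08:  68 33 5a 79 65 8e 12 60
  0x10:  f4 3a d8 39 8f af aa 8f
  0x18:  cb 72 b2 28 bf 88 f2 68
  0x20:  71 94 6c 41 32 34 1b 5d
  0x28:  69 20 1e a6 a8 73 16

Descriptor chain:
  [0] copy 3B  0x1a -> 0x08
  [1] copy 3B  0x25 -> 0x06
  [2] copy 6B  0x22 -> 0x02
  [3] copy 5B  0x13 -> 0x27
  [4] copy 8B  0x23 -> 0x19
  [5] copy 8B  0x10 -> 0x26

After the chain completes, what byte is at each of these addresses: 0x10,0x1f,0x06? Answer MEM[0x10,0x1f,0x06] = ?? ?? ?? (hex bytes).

MEM[0x10,0x1f,0x06] = f4 af 1b

D0: mem[0x08..0x0a] <- [b2 28 bf]
D1: mem[0x06..0x08] <- [34 1b 5d]
D2: mem[0x02..0x07] <- [6c 41 32 34 1b 5d]
D3: mem[0x27..0x2b] <- [39 8f af aa 8f]
D4: mem[0x19..0x20] <- [41 32 34 1b 39 8f af aa]
D5: mem[0x26..0x2d] <- [f4 3a d8 39 8f af aa 8f]
query mem[0x10]=0xf4, mem[0x1f]=0xaf, mem[0x06]=0x1b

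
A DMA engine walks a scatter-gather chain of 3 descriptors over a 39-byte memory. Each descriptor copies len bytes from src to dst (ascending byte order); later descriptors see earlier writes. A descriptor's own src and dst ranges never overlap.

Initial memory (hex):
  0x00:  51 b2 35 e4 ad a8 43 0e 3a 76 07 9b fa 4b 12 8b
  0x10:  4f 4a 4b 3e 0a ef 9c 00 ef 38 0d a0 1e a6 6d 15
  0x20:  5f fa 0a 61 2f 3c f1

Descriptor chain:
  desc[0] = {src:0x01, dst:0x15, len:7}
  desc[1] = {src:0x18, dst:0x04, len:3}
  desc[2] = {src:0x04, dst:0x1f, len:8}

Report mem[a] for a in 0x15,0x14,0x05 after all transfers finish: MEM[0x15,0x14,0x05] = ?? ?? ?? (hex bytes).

#0 dst[0x15+7] := {0xb2,0x35,0xe4,0xad,0xa8,0x43,0x0e}
#1 dst[0x04+3] := {0xad,0xa8,0x43}
#2 dst[0x1f+8] := {0xad,0xa8,0x43,0x0e,0x3a,0x76,0x07,0x9b}
query mem[0x15]=0xb2, mem[0x14]=0x0a, mem[0x05]=0xa8

MEM[0x15,0x14,0x05] = b2 0a a8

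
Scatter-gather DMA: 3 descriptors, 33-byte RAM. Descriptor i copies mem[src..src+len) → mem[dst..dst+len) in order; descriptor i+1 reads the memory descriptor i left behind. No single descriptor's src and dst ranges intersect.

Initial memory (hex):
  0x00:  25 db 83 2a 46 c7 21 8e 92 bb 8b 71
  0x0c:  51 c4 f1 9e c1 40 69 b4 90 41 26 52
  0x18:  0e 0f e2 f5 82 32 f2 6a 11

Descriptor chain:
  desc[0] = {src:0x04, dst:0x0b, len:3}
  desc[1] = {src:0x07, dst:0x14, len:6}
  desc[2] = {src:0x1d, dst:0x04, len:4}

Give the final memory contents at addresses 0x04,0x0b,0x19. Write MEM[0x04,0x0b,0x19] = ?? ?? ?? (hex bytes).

MEM[0x04,0x0b,0x19] = 32 46 c7

  after D0: wrote 3B at 0x0b = 46c721
  after D1: wrote 6B at 0x14 = 8e92bb8b46c7
  after D2: wrote 4B at 0x04 = 32f26a11
query mem[0x04]=0x32, mem[0x0b]=0x46, mem[0x19]=0xc7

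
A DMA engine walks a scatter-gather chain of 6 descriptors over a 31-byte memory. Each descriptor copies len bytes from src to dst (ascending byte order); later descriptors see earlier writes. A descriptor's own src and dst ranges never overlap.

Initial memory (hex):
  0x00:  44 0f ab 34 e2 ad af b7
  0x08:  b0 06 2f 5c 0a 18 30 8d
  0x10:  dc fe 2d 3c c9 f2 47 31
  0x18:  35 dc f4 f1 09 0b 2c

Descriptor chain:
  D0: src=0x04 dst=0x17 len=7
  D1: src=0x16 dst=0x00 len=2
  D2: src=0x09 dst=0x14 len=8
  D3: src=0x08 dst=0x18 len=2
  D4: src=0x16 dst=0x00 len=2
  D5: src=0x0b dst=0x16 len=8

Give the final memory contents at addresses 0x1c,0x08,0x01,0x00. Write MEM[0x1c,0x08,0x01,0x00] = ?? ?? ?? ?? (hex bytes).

MEM[0x1c,0x08,0x01,0x00] = fe b0 0a 5c

#0 dst[0x17+7] := {0xe2,0xad,0xaf,0xb7,0xb0,0x06,0x2f}
#1 dst[0x00+2] := {0x47,0xe2}
#2 dst[0x14+8] := {0x06,0x2f,0x5c,0x0a,0x18,0x30,0x8d,0xdc}
#3 dst[0x18+2] := {0xb0,0x06}
#4 dst[0x00+2] := {0x5c,0x0a}
#5 dst[0x16+8] := {0x5c,0x0a,0x18,0x30,0x8d,0xdc,0xfe,0x2d}
query mem[0x1c]=0xfe, mem[0x08]=0xb0, mem[0x01]=0x0a, mem[0x00]=0x5c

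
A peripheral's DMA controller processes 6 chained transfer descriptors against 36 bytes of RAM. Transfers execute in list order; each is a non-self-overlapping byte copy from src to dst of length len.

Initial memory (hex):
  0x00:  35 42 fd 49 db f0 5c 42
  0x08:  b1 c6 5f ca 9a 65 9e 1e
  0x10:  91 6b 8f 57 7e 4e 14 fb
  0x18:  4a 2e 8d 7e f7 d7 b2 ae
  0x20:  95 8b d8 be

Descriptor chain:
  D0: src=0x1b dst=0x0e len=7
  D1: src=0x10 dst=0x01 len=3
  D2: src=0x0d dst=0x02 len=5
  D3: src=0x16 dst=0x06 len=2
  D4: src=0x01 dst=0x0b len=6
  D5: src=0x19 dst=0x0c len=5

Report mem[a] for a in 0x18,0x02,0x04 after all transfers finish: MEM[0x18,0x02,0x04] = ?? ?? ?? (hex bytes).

D0: mem[0x0e..0x14] <- [7e f7 d7 b2 ae 95 8b]
D1: mem[0x01..0x03] <- [d7 b2 ae]
D2: mem[0x02..0x06] <- [65 7e f7 d7 b2]
D3: mem[0x06..0x07] <- [14 fb]
D4: mem[0x0b..0x10] <- [d7 65 7e f7 d7 14]
D5: mem[0x0c..0x10] <- [2e 8d 7e f7 d7]
query mem[0x18]=0x4a, mem[0x02]=0x65, mem[0x04]=0xf7

MEM[0x18,0x02,0x04] = 4a 65 f7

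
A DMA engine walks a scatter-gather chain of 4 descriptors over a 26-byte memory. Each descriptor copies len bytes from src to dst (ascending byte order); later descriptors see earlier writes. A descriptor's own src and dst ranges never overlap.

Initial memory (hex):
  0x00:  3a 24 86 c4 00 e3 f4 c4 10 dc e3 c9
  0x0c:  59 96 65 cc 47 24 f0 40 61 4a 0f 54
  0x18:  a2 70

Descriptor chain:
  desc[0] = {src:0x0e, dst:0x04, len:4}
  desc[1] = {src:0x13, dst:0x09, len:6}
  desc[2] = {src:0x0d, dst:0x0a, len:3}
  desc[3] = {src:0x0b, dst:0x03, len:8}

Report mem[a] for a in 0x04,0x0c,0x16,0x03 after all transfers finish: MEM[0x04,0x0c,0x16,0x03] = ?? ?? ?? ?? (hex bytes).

  after D0: wrote 4B at 0x04 = 65cc4724
  after D1: wrote 6B at 0x09 = 40614a0f54a2
  after D2: wrote 3B at 0x0a = 54a2cc
  after D3: wrote 8B at 0x03 = a2cc54a2cc4724f0
query mem[0x04]=0xcc, mem[0x0c]=0xcc, mem[0x16]=0x0f, mem[0x03]=0xa2

MEM[0x04,0x0c,0x16,0x03] = cc cc 0f a2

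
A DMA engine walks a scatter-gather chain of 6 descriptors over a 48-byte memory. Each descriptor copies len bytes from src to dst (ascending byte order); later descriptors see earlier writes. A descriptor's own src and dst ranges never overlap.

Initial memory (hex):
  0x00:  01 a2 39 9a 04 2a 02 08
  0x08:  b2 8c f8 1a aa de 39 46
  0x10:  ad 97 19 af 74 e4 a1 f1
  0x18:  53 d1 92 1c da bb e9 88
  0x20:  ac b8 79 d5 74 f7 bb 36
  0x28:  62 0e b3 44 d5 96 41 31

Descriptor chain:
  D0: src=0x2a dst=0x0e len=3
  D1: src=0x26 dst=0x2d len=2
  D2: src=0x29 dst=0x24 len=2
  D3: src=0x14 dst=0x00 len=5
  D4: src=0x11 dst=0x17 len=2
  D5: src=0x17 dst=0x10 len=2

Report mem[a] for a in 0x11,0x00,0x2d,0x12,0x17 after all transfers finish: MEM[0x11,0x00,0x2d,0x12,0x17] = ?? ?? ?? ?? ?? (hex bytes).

  after D0: wrote 3B at 0x0e = b344d5
  after D1: wrote 2B at 0x2d = bb36
  after D2: wrote 2B at 0x24 = 0eb3
  after D3: wrote 5B at 0x00 = 74e4a1f153
  after D4: wrote 2B at 0x17 = 9719
  after D5: wrote 2B at 0x10 = 9719
query mem[0x11]=0x19, mem[0x00]=0x74, mem[0x2d]=0xbb, mem[0x12]=0x19, mem[0x17]=0x97

MEM[0x11,0x00,0x2d,0x12,0x17] = 19 74 bb 19 97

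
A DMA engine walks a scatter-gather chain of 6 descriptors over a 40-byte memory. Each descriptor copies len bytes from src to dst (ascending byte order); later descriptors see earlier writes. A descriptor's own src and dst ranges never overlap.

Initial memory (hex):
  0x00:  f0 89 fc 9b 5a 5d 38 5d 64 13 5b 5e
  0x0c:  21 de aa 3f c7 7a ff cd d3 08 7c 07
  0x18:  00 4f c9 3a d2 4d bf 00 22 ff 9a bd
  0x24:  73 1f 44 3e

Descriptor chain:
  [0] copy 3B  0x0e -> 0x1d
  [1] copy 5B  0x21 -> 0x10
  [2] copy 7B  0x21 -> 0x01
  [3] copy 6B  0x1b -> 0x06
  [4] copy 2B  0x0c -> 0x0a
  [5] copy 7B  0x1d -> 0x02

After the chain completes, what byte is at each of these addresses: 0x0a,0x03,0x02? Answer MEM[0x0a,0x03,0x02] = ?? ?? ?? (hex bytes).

#0 dst[0x1d+3] := {0xaa,0x3f,0xc7}
#1 dst[0x10+5] := {0xff,0x9a,0xbd,0x73,0x1f}
#2 dst[0x01+7] := {0xff,0x9a,0xbd,0x73,0x1f,0x44,0x3e}
#3 dst[0x06+6] := {0x3a,0xd2,0xaa,0x3f,0xc7,0x22}
#4 dst[0x0a+2] := {0x21,0xde}
#5 dst[0x02+7] := {0xaa,0x3f,0xc7,0x22,0xff,0x9a,0xbd}
query mem[0x0a]=0x21, mem[0x03]=0x3f, mem[0x02]=0xaa

MEM[0x0a,0x03,0x02] = 21 3f aa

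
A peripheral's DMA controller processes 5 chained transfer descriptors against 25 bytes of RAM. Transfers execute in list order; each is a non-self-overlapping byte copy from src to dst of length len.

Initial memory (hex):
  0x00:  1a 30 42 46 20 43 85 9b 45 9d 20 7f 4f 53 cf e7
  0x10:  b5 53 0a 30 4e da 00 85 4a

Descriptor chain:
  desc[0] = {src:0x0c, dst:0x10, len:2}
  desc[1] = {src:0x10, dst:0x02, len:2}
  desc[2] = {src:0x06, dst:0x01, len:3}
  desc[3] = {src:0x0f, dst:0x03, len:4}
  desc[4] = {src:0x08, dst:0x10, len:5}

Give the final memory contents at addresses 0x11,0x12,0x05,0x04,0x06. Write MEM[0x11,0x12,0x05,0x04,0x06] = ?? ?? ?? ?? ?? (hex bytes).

MEM[0x11,0x12,0x05,0x04,0x06] = 9d 20 53 4f 0a

#0 dst[0x10+2] := {0x4f,0x53}
#1 dst[0x02+2] := {0x4f,0x53}
#2 dst[0x01+3] := {0x85,0x9b,0x45}
#3 dst[0x03+4] := {0xe7,0x4f,0x53,0x0a}
#4 dst[0x10+5] := {0x45,0x9d,0x20,0x7f,0x4f}
query mem[0x11]=0x9d, mem[0x12]=0x20, mem[0x05]=0x53, mem[0x04]=0x4f, mem[0x06]=0x0a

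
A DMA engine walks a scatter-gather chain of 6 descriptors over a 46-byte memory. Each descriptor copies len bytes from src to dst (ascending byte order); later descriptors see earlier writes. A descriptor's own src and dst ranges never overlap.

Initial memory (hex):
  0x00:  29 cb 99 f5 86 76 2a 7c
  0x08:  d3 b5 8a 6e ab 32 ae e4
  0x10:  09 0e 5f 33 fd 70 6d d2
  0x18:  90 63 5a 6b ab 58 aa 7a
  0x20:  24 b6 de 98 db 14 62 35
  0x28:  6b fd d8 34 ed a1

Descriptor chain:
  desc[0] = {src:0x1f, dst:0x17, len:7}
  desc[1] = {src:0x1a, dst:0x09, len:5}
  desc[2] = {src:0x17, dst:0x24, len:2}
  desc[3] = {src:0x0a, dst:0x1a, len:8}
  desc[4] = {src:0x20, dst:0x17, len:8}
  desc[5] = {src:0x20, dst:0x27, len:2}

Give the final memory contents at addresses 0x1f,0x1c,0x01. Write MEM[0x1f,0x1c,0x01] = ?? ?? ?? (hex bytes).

[0] 0x1f->0x17 len=7 : 7a 24 b6 de 98 db 14
[1] 0x1a->0x09 len=5 : de 98 db 14 aa
[2] 0x17->0x24 len=2 : 7a 24
[3] 0x0a->0x1a len=8 : 98 db 14 aa ae e4 09 0e
[4] 0x20->0x17 len=8 : 09 0e de 98 7a 24 62 35
[5] 0x20->0x27 len=2 : 09 0e
query mem[0x1f]=0xe4, mem[0x1c]=0x24, mem[0x01]=0xcb

MEM[0x1f,0x1c,0x01] = e4 24 cb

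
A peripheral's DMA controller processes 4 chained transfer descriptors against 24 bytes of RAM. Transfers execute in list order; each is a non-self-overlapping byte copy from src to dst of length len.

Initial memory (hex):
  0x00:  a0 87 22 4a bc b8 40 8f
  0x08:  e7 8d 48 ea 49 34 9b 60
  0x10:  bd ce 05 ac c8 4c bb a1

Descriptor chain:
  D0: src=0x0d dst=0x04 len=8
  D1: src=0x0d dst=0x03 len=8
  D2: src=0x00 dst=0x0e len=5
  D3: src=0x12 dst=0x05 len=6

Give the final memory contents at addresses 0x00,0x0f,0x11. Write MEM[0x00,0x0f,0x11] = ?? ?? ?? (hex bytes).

MEM[0x00,0x0f,0x11] = a0 87 34

  after D0: wrote 8B at 0x04 = 349b60bdce05acc8
  after D1: wrote 8B at 0x03 = 349b60bdce05acc8
  after D2: wrote 5B at 0x0e = a08722349b
  after D3: wrote 6B at 0x05 = 9bacc84cbba1
query mem[0x00]=0xa0, mem[0x0f]=0x87, mem[0x11]=0x34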